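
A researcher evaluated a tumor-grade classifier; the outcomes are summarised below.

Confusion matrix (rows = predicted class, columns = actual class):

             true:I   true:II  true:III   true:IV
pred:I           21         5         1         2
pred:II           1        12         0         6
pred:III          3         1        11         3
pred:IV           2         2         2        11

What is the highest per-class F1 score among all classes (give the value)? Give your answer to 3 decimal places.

Per-class F1 score (2·TP/(2·TP+FP+FN)):
  I: TP=21, FP=5+1+2=8, FN=1+3+2=6 → 42/56 = 0.7500
  II: TP=12, FP=1+0+6=7, FN=5+1+2=8 → 24/39 = 0.6154
  III: TP=11, FP=3+1+3=7, FN=1+0+2=3 → 22/32 = 0.6875
  IV: TP=11, FP=2+2+2=6, FN=2+6+3=11 → 22/39 = 0.5641
Highest is class 'I' with F1 score = 0.750.

0.750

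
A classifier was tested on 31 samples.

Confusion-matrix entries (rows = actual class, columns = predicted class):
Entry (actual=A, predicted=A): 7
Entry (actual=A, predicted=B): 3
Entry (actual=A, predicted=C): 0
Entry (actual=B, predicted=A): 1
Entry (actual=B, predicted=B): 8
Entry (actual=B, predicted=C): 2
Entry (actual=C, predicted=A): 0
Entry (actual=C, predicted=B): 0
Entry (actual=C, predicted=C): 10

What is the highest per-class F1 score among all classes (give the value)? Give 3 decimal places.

0.909

Per-class F1 score (2·TP/(2·TP+FP+FN)):
  A: TP=7, FP=1+0=1, FN=3+0=3 → 14/18 = 0.7778
  B: TP=8, FP=3+0=3, FN=1+2=3 → 16/22 = 0.7273
  C: TP=10, FP=0+2=2, FN=0+0=0 → 20/22 = 0.9091
Highest is class 'C' with F1 score = 0.909.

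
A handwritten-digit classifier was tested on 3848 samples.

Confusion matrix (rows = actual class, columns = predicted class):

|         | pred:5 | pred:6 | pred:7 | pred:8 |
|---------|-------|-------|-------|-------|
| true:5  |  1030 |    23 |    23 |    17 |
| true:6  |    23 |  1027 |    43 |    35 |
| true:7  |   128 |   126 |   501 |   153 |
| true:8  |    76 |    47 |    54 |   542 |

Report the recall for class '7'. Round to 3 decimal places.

Take TP from the diagonal, FP from the rest of the '7' prediction marginal, FN from the rest of the '7' actual marginal.
recall = TP/(TP+FN).
7: TP=501, FN=128+126+153=407 → 501/908 = 0.5518

0.552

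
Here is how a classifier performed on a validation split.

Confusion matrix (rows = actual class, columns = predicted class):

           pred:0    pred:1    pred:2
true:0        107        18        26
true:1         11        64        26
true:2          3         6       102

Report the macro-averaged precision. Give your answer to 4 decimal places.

Per-class precision (TP/(TP+FP)):
  0: TP=107, FP=11+3=14 → 107/121 = 0.88430
  1: TP=64, FP=18+6=24 → 64/88 = 0.72727
  2: TP=102, FP=26+26=52 → 102/154 = 0.66234
Macro-precision = mean = (0.88430 + 0.72727 + 0.66234) / 3 = 0.7580

0.7580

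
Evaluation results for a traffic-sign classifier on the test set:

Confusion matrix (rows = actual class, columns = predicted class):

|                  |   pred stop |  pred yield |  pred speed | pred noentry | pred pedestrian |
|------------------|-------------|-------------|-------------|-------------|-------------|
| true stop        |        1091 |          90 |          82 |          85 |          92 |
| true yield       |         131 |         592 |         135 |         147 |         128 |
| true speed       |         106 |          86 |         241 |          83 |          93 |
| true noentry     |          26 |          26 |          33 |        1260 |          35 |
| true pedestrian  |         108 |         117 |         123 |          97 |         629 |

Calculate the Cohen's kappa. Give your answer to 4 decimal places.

Observed agreement pₒ = trace/N = 3813/5636 = 0.67654
Expected agreement pₑ = Σ (rowᵢ·colᵢ)/N² = (1440·1462 + 1133·911 + 609·614 + 1380·1672 + 1074·977)/5636² = 0.21622
κ = (pₒ − pₑ)/(1 − pₑ) = (0.67654 − 0.21622)/(1 − 0.21622) = 0.5873

0.5873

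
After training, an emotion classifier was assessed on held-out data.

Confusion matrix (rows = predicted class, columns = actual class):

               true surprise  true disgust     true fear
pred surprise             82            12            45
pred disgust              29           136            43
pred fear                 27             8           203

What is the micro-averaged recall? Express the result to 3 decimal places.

0.720

Micro-averaging pools counts across classes: ΣTP=421, ΣFP=164, ΣFN=164.
Micro-recall = TP/(TP+FN) on pooled counts = 0.720 (equals overall accuracy in single-label multiclass).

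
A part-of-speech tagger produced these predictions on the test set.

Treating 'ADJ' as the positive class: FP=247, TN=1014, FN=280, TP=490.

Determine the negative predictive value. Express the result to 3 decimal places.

0.784

NPV = TN/(TN+FN) = 1014/(1014+280) = 0.784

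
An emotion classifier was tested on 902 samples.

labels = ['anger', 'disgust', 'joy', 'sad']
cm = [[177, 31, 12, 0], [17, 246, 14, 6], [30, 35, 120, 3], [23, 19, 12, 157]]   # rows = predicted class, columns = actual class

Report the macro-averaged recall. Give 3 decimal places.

0.791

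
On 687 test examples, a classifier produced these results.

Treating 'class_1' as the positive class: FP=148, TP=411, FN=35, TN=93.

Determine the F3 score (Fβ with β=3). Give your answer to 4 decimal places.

Fβ = (1+β²)·TP / ((1+β²)·TP + β²·FN + FP), with β²=9
= 10·411 / (10·411 + 9·35 + 148) = 0.8988

0.8988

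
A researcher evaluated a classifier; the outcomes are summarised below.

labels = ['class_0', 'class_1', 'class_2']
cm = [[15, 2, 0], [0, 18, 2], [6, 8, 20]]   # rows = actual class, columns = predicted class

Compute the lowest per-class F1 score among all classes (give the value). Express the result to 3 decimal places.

0.714

Per-class F1 score (2·TP/(2·TP+FP+FN)):
  class_0: TP=15, FP=0+6=6, FN=2+0=2 → 30/38 = 0.7895
  class_1: TP=18, FP=2+8=10, FN=0+2=2 → 36/48 = 0.7500
  class_2: TP=20, FP=0+2=2, FN=6+8=14 → 40/56 = 0.7143
Lowest is class 'class_2' with F1 score = 0.714.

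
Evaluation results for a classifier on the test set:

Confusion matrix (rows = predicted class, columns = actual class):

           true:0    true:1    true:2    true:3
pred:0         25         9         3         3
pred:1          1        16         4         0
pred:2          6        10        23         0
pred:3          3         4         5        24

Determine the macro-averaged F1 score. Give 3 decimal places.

Per-class F1 score (2·TP/(2·TP+FP+FN)):
  0: TP=25, FP=9+3+3=15, FN=1+6+3=10 → 50/75 = 0.6667
  1: TP=16, FP=1+4+0=5, FN=9+10+4=23 → 32/60 = 0.5333
  2: TP=23, FP=6+10+0=16, FN=3+4+5=12 → 46/74 = 0.6216
  3: TP=24, FP=3+4+5=12, FN=3+0+0=3 → 48/63 = 0.7619
Macro-F1 score = mean = (0.6667 + 0.5333 + 0.6216 + 0.7619) / 4 = 0.646

0.646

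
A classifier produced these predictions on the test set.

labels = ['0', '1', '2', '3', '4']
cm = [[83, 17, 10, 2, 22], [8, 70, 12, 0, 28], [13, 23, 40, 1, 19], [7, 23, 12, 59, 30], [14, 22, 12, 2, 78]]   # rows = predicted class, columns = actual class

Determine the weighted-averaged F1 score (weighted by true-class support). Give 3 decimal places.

0.538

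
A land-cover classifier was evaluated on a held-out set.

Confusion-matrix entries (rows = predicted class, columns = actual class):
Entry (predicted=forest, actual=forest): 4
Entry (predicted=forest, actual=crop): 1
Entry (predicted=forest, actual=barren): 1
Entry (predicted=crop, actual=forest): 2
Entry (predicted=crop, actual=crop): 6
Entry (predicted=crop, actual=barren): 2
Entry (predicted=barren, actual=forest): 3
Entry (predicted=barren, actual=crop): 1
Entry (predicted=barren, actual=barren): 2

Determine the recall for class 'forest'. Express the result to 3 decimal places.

Treat 'forest' as positive and all other classes as negative.
recall = TP/(TP+FN).
forest: TP=4, FN=2+3=5 → 4/9 = 0.4444

0.444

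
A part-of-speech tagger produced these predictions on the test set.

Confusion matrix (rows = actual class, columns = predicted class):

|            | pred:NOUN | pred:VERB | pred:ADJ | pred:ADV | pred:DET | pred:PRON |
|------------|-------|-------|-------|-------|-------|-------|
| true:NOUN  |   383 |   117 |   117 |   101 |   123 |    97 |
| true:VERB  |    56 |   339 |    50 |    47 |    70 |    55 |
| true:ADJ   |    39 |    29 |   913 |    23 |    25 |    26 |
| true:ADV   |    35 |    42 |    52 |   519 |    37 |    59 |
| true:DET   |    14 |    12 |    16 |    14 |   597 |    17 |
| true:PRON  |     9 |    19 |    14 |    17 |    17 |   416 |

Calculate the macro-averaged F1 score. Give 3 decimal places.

0.687

Per-class F1 score (2·TP/(2·TP+FP+FN)):
  NOUN: TP=383, FP=56+39+35+14+9=153, FN=117+117+101+123+97=555 → 766/1474 = 0.5197
  VERB: TP=339, FP=117+29+42+12+19=219, FN=56+50+47+70+55=278 → 678/1175 = 0.5770
  ADJ: TP=913, FP=117+50+52+16+14=249, FN=39+29+23+25+26=142 → 1826/2217 = 0.8236
  ADV: TP=519, FP=101+47+23+14+17=202, FN=35+42+52+37+59=225 → 1038/1465 = 0.7085
  DET: TP=597, FP=123+70+25+37+17=272, FN=14+12+16+14+17=73 → 1194/1539 = 0.7758
  PRON: TP=416, FP=97+55+26+59+17=254, FN=9+19+14+17+17=76 → 832/1162 = 0.7160
Macro-F1 score = mean = (0.5197 + 0.5770 + 0.8236 + 0.7085 + 0.7758 + 0.7160) / 6 = 0.687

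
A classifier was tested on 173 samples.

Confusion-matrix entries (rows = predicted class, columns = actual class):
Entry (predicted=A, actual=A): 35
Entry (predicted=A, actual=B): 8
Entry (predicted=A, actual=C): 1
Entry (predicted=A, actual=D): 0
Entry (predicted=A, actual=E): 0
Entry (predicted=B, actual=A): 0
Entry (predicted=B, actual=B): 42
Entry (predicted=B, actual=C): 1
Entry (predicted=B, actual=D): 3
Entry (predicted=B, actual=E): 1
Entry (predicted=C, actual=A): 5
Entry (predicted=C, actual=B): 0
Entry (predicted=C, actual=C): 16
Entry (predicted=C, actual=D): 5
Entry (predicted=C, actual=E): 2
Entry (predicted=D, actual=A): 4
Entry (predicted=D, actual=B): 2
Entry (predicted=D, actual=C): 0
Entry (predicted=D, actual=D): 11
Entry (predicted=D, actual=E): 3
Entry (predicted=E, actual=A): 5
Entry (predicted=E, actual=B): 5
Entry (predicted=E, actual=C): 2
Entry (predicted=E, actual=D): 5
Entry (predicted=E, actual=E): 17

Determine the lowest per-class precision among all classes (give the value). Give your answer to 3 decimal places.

Per-class precision (TP/(TP+FP)):
  A: TP=35, FP=8+1+0+0=9 → 35/44 = 0.7955
  B: TP=42, FP=0+1+3+1=5 → 42/47 = 0.8936
  C: TP=16, FP=5+0+5+2=12 → 16/28 = 0.5714
  D: TP=11, FP=4+2+0+3=9 → 11/20 = 0.5500
  E: TP=17, FP=5+5+2+5=17 → 17/34 = 0.5000
Lowest is class 'E' with precision = 0.500.

0.500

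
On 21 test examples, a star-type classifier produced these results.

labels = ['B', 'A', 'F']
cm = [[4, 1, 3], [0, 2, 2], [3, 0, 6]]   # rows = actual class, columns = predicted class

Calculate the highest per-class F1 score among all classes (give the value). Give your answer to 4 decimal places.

0.6000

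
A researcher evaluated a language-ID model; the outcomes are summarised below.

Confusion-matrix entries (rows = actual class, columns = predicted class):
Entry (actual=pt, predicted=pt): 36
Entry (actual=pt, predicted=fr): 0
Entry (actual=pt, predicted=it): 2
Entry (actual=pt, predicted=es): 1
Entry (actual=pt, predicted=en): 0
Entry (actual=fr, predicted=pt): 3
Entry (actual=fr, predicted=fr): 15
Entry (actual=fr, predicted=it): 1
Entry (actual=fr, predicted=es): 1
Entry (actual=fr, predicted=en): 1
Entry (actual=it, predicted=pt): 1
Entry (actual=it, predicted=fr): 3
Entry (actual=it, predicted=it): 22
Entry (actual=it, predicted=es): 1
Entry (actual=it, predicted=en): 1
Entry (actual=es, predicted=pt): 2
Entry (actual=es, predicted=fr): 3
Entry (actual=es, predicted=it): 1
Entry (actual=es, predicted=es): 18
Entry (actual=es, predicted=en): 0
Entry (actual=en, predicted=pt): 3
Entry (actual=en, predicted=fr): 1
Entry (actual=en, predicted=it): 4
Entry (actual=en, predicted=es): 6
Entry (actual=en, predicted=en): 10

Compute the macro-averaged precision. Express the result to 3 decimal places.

Per-class precision (TP/(TP+FP)):
  pt: TP=36, FP=3+1+2+3=9 → 36/45 = 0.8000
  fr: TP=15, FP=0+3+3+1=7 → 15/22 = 0.6818
  it: TP=22, FP=2+1+1+4=8 → 22/30 = 0.7333
  es: TP=18, FP=1+1+1+6=9 → 18/27 = 0.6667
  en: TP=10, FP=0+1+1+0=2 → 10/12 = 0.8333
Macro-precision = mean = (0.8000 + 0.6818 + 0.7333 + 0.6667 + 0.8333) / 5 = 0.743

0.743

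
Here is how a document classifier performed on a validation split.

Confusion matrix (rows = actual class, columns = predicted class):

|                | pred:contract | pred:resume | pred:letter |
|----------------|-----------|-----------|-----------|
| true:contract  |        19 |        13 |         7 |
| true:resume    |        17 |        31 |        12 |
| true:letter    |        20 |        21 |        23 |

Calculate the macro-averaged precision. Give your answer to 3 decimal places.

0.455

Per-class precision (TP/(TP+FP)):
  contract: TP=19, FP=17+20=37 → 19/56 = 0.3393
  resume: TP=31, FP=13+21=34 → 31/65 = 0.4769
  letter: TP=23, FP=7+12=19 → 23/42 = 0.5476
Macro-precision = mean = (0.3393 + 0.4769 + 0.5476) / 3 = 0.455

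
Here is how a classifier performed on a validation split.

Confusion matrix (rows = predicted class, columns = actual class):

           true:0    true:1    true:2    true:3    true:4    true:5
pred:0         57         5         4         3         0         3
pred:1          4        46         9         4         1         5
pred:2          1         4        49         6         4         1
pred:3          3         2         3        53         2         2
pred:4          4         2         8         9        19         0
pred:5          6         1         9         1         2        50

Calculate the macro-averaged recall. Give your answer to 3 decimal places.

0.720

Per-class recall (TP/(TP+FN)):
  0: TP=57, FN=4+1+3+4+6=18 → 57/75 = 0.7600
  1: TP=46, FN=5+4+2+2+1=14 → 46/60 = 0.7667
  2: TP=49, FN=4+9+3+8+9=33 → 49/82 = 0.5976
  3: TP=53, FN=3+4+6+9+1=23 → 53/76 = 0.6974
  4: TP=19, FN=0+1+4+2+2=9 → 19/28 = 0.6786
  5: TP=50, FN=3+5+1+2+0=11 → 50/61 = 0.8197
Macro-recall = mean = (0.7600 + 0.7667 + 0.5976 + 0.6974 + 0.6786 + 0.8197) / 6 = 0.720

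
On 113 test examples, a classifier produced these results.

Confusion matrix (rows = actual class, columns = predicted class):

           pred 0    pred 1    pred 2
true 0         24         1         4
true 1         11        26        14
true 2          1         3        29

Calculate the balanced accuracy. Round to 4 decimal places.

0.7387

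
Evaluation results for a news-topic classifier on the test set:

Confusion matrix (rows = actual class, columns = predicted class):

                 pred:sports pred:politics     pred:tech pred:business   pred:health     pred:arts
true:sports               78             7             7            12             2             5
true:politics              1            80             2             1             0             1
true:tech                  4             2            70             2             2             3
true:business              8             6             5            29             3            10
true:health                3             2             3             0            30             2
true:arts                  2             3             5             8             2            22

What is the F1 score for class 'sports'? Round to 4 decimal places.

0.7536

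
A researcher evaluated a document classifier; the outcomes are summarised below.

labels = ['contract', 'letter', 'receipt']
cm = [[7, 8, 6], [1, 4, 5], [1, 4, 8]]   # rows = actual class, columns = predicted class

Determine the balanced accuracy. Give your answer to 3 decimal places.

0.450

Balanced accuracy = mean of per-class recall.
  contract: recall = 7/21 = 0.3333
  letter: recall = 4/10 = 0.4000
  receipt: recall = 8/13 = 0.6154
Mean = (0.3333 + 0.4000 + 0.6154) / 3 = 0.450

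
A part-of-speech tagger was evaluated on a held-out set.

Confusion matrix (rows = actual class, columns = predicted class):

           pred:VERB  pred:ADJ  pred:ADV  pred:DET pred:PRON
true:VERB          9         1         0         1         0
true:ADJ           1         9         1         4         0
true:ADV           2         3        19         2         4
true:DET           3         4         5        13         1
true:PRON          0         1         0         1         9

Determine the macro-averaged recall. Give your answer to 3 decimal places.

Per-class recall (TP/(TP+FN)):
  VERB: TP=9, FN=1+0+1+0=2 → 9/11 = 0.8182
  ADJ: TP=9, FN=1+1+4+0=6 → 9/15 = 0.6000
  ADV: TP=19, FN=2+3+2+4=11 → 19/30 = 0.6333
  DET: TP=13, FN=3+4+5+1=13 → 13/26 = 0.5000
  PRON: TP=9, FN=0+1+0+1=2 → 9/11 = 0.8182
Macro-recall = mean = (0.8182 + 0.6000 + 0.6333 + 0.5000 + 0.8182) / 5 = 0.674

0.674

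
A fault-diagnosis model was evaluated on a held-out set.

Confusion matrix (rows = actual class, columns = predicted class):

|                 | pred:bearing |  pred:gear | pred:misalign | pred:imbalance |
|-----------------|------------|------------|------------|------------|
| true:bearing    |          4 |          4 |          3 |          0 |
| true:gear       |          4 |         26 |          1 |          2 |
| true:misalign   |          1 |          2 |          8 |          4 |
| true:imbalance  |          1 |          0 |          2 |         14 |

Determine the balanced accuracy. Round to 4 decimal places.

0.6271

Balanced accuracy = mean of per-class recall.
  bearing: recall = 4/11 = 0.36364
  gear: recall = 26/33 = 0.78788
  misalign: recall = 8/15 = 0.53333
  imbalance: recall = 14/17 = 0.82353
Mean = (0.36364 + 0.78788 + 0.53333 + 0.82353) / 4 = 0.6271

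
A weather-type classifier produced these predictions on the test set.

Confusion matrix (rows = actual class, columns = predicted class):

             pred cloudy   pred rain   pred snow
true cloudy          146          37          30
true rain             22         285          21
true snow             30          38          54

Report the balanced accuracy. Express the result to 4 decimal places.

Balanced accuracy = mean of per-class recall.
  cloudy: recall = 146/213 = 0.68545
  rain: recall = 285/328 = 0.86890
  snow: recall = 54/122 = 0.44262
Mean = (0.68545 + 0.86890 + 0.44262) / 3 = 0.6657

0.6657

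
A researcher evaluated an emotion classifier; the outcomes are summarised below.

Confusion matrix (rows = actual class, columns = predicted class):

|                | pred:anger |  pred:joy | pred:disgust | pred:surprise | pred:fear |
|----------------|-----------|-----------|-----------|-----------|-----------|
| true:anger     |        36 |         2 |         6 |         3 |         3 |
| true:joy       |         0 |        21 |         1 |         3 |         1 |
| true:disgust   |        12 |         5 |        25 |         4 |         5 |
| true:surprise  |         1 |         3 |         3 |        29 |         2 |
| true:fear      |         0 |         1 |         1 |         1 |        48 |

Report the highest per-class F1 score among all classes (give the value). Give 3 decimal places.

0.873

Per-class F1 score (2·TP/(2·TP+FP+FN)):
  anger: TP=36, FP=0+12+1+0=13, FN=2+6+3+3=14 → 72/99 = 0.7273
  joy: TP=21, FP=2+5+3+1=11, FN=0+1+3+1=5 → 42/58 = 0.7241
  disgust: TP=25, FP=6+1+3+1=11, FN=12+5+4+5=26 → 50/87 = 0.5747
  surprise: TP=29, FP=3+3+4+1=11, FN=1+3+3+2=9 → 58/78 = 0.7436
  fear: TP=48, FP=3+1+5+2=11, FN=0+1+1+1=3 → 96/110 = 0.8727
Highest is class 'fear' with F1 score = 0.873.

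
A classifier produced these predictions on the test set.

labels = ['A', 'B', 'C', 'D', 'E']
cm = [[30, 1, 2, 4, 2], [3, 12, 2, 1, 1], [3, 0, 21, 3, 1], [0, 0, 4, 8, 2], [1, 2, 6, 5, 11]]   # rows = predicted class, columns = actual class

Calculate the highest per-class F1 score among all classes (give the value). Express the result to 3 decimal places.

Per-class F1 score (2·TP/(2·TP+FP+FN)):
  A: TP=30, FP=1+2+4+2=9, FN=3+3+0+1=7 → 60/76 = 0.7895
  B: TP=12, FP=3+2+1+1=7, FN=1+0+0+2=3 → 24/34 = 0.7059
  C: TP=21, FP=3+0+3+1=7, FN=2+2+4+6=14 → 42/63 = 0.6667
  D: TP=8, FP=0+0+4+2=6, FN=4+1+3+5=13 → 16/35 = 0.4571
  E: TP=11, FP=1+2+6+5=14, FN=2+1+1+2=6 → 22/42 = 0.5238
Highest is class 'A' with F1 score = 0.789.

0.789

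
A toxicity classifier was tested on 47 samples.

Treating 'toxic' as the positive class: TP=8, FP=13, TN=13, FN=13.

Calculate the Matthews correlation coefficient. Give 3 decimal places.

MCC = (TP·TN − FP·FN) / √((TP+FP)(TP+FN)(TN+FP)(TN+FN))
Numerator = 8·13 − 13·13 = -65
Denominator = √(21·21·26·26) = √298116 = 546.0000
MCC = -65 / 546.0000 = -0.119

-0.119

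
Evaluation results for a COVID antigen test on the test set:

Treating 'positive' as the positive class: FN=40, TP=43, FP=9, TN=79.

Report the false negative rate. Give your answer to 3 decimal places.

0.482

FNR = FN/(FN+TP) = 40/(40+43) = 0.482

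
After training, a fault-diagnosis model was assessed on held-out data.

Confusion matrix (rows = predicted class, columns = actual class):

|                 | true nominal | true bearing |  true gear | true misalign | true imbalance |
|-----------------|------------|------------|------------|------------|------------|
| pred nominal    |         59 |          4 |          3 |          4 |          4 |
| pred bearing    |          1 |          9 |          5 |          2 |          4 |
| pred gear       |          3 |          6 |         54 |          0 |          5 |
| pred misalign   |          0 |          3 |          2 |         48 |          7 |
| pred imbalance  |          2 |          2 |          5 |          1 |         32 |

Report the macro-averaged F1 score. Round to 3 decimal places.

Per-class F1 score (2·TP/(2·TP+FP+FN)):
  nominal: TP=59, FP=4+3+4+4=15, FN=1+3+0+2=6 → 118/139 = 0.8489
  bearing: TP=9, FP=1+5+2+4=12, FN=4+6+3+2=15 → 18/45 = 0.4000
  gear: TP=54, FP=3+6+0+5=14, FN=3+5+2+5=15 → 108/137 = 0.7883
  misalign: TP=48, FP=0+3+2+7=12, FN=4+2+0+1=7 → 96/115 = 0.8348
  imbalance: TP=32, FP=2+2+5+1=10, FN=4+4+5+7=20 → 64/94 = 0.6809
Macro-F1 score = mean = (0.8489 + 0.4000 + 0.7883 + 0.8348 + 0.6809) / 5 = 0.711

0.711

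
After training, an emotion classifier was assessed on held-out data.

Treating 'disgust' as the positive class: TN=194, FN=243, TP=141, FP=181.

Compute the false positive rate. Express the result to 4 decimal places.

FPR = FP/(FP+TN) = 181/(181+194) = 0.4827

0.4827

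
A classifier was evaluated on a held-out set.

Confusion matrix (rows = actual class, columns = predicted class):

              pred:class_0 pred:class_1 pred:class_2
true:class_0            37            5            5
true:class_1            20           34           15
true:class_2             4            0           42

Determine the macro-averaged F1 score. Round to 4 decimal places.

0.6975

Per-class F1 score (2·TP/(2·TP+FP+FN)):
  class_0: TP=37, FP=20+4=24, FN=5+5=10 → 74/108 = 0.68519
  class_1: TP=34, FP=5+0=5, FN=20+15=35 → 68/108 = 0.62963
  class_2: TP=42, FP=5+15=20, FN=4+0=4 → 84/108 = 0.77778
Macro-F1 score = mean = (0.68519 + 0.62963 + 0.77778) / 3 = 0.6975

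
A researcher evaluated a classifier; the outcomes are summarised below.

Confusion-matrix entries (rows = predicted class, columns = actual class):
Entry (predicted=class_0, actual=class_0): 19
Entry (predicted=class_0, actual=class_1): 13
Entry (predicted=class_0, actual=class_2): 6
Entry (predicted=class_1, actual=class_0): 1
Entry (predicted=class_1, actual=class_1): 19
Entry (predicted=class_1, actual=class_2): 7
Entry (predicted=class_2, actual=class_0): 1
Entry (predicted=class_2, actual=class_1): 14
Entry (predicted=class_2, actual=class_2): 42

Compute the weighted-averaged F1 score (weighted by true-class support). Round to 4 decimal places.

Per-class F1 score (2·TP/(2·TP+FP+FN)):
  class_0: TP=19, FP=13+6=19, FN=1+1=2 → 38/59 = 0.64407
  class_1: TP=19, FP=1+7=8, FN=13+14=27 → 38/73 = 0.52055
  class_2: TP=42, FP=1+14=15, FN=6+7=13 → 84/112 = 0.75000
Weighted-F1 score = Σ (supportᵢ/N)·F1 scoreᵢ with N=122: (21/122)·0.64407 + (46/122)·0.52055 + (55/122)·0.75000 = 0.6453

0.6453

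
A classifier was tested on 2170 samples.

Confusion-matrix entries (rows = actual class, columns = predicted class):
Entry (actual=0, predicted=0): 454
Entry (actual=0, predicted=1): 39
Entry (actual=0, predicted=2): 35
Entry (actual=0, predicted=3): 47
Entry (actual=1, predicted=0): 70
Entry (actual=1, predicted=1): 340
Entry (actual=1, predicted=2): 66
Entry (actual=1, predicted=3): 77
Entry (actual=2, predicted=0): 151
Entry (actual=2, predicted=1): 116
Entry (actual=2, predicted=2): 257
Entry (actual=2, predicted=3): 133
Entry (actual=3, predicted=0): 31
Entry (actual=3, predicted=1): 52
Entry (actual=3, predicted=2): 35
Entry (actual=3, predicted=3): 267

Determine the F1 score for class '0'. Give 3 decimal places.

0.709

Take TP from the diagonal, FP from the rest of the '0' prediction marginal, FN from the rest of the '0' actual marginal.
F1 score = 2·TP/(2·TP+FP+FN).
0: TP=454, FP=70+151+31=252, FN=39+35+47=121 → 908/1281 = 0.7088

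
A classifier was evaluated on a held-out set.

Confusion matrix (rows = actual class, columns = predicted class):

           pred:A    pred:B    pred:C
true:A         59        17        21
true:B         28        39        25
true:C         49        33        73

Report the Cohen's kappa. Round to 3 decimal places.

0.242

Observed agreement pₒ = trace/N = 171/344 = 0.4971
Expected agreement pₑ = Σ (rowᵢ·colᵢ)/N² = (97·136 + 92·89 + 155·119)/344² = 0.3365
κ = (pₒ − pₑ)/(1 − pₑ) = (0.4971 − 0.3365)/(1 − 0.3365) = 0.242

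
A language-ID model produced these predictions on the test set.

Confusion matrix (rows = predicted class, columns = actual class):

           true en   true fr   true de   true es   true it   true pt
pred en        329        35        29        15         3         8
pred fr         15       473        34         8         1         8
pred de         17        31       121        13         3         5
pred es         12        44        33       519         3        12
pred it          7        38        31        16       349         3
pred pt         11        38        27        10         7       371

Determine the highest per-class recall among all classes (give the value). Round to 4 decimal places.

Per-class recall (TP/(TP+FN)):
  en: TP=329, FN=15+17+12+7+11=62 → 329/391 = 0.84143
  fr: TP=473, FN=35+31+44+38+38=186 → 473/659 = 0.71775
  de: TP=121, FN=29+34+33+31+27=154 → 121/275 = 0.44000
  es: TP=519, FN=15+8+13+16+10=62 → 519/581 = 0.89329
  it: TP=349, FN=3+1+3+3+7=17 → 349/366 = 0.95355
  pt: TP=371, FN=8+8+5+12+3=36 → 371/407 = 0.91155
Highest is class 'it' with recall = 0.9536.

0.9536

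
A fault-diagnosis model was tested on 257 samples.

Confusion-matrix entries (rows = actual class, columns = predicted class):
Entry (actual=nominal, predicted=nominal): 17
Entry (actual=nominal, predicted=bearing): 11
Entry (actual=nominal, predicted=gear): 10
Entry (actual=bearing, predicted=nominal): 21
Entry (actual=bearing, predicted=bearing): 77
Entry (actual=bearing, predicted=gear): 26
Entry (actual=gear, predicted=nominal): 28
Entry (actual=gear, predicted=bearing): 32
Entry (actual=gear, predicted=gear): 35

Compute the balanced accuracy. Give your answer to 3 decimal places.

Balanced accuracy = mean of per-class recall.
  nominal: recall = 17/38 = 0.4474
  bearing: recall = 77/124 = 0.6210
  gear: recall = 35/95 = 0.3684
Mean = (0.4474 + 0.6210 + 0.3684) / 3 = 0.479

0.479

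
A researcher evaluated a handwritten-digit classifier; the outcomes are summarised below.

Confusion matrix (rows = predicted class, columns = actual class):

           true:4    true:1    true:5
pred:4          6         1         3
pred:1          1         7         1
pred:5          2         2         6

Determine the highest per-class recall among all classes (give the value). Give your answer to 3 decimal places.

Per-class recall (TP/(TP+FN)):
  4: TP=6, FN=1+2=3 → 6/9 = 0.6667
  1: TP=7, FN=1+2=3 → 7/10 = 0.7000
  5: TP=6, FN=3+1=4 → 6/10 = 0.6000
Highest is class '1' with recall = 0.700.

0.700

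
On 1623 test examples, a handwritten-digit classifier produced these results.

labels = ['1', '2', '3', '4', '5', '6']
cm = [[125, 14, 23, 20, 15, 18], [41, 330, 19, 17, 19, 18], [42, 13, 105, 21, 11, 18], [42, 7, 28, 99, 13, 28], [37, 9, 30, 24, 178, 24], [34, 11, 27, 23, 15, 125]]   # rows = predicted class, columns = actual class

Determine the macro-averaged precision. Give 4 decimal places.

0.5670

Per-class precision (TP/(TP+FP)):
  1: TP=125, FP=14+23+20+15+18=90 → 125/215 = 0.58140
  2: TP=330, FP=41+19+17+19+18=114 → 330/444 = 0.74324
  3: TP=105, FP=42+13+21+11+18=105 → 105/210 = 0.50000
  4: TP=99, FP=42+7+28+13+28=118 → 99/217 = 0.45622
  5: TP=178, FP=37+9+30+24+24=124 → 178/302 = 0.58940
  6: TP=125, FP=34+11+27+23+15=110 → 125/235 = 0.53191
Macro-precision = mean = (0.58140 + 0.74324 + 0.50000 + 0.45622 + 0.58940 + 0.53191) / 6 = 0.5670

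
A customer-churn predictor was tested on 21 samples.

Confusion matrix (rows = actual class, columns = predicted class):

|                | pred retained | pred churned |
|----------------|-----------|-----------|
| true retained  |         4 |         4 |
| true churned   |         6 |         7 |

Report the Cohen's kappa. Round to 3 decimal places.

Observed agreement pₒ = trace/N = 11/21 = 0.5238
Expected agreement pₑ = Σ (rowᵢ·colᵢ)/N² = (8·10 + 13·11)/21² = 0.5057
κ = (pₒ − pₑ)/(1 − pₑ) = (0.5238 − 0.5057)/(1 − 0.5057) = 0.037

0.037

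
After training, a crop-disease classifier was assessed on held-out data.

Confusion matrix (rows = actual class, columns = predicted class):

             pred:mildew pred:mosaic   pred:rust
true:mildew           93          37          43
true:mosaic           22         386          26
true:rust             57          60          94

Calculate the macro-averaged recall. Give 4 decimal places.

0.6242

Per-class recall (TP/(TP+FN)):
  mildew: TP=93, FN=37+43=80 → 93/173 = 0.53757
  mosaic: TP=386, FN=22+26=48 → 386/434 = 0.88940
  rust: TP=94, FN=57+60=117 → 94/211 = 0.44550
Macro-recall = mean = (0.53757 + 0.88940 + 0.44550) / 3 = 0.6242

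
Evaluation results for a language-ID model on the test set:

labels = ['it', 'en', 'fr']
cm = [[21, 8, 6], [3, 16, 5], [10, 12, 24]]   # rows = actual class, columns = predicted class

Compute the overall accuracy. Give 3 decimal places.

0.581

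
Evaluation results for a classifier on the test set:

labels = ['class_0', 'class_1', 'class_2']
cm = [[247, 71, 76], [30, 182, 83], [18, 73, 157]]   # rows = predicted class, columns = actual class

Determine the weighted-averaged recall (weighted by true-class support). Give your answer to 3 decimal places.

0.625

Per-class recall (TP/(TP+FN)):
  class_0: TP=247, FN=30+18=48 → 247/295 = 0.8373
  class_1: TP=182, FN=71+73=144 → 182/326 = 0.5583
  class_2: TP=157, FN=76+83=159 → 157/316 = 0.4968
Weighted-recall = Σ (supportᵢ/N)·recallᵢ with N=937: (295/937)·0.8373 + (326/937)·0.5583 + (316/937)·0.4968 = 0.625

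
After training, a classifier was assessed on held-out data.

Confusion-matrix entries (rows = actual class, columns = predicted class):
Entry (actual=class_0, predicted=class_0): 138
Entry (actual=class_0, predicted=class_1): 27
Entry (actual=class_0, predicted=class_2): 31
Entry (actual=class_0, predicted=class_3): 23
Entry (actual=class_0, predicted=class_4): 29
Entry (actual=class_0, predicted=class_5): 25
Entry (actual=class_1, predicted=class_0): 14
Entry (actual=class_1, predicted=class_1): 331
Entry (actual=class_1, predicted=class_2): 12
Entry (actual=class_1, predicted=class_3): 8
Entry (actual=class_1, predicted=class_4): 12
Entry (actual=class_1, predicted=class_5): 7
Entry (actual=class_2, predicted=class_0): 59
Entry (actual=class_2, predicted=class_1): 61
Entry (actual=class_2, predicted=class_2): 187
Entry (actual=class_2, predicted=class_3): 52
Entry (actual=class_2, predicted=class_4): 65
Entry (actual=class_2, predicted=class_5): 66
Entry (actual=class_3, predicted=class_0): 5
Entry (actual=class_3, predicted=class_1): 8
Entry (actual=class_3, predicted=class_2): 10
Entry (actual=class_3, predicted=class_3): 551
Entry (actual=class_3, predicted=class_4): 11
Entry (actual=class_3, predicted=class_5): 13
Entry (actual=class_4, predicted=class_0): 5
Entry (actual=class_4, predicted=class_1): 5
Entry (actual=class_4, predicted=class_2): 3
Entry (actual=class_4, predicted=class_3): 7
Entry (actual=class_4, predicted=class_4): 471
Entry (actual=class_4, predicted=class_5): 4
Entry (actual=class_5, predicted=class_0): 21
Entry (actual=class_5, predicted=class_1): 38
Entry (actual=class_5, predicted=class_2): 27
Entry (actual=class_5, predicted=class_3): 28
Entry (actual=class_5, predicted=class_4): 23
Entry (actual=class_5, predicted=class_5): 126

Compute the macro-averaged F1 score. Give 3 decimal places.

0.671

Per-class F1 score (2·TP/(2·TP+FP+FN)):
  class_0: TP=138, FP=14+59+5+5+21=104, FN=27+31+23+29+25=135 → 276/515 = 0.5359
  class_1: TP=331, FP=27+61+8+5+38=139, FN=14+12+8+12+7=53 → 662/854 = 0.7752
  class_2: TP=187, FP=31+12+10+3+27=83, FN=59+61+52+65+66=303 → 374/760 = 0.4921
  class_3: TP=551, FP=23+8+52+7+28=118, FN=5+8+10+11+13=47 → 1102/1267 = 0.8698
  class_4: TP=471, FP=29+12+65+11+23=140, FN=5+5+3+7+4=24 → 942/1106 = 0.8517
  class_5: TP=126, FP=25+7+66+13+4=115, FN=21+38+27+28+23=137 → 252/504 = 0.5000
Macro-F1 score = mean = (0.5359 + 0.7752 + 0.4921 + 0.8698 + 0.8517 + 0.5000) / 6 = 0.671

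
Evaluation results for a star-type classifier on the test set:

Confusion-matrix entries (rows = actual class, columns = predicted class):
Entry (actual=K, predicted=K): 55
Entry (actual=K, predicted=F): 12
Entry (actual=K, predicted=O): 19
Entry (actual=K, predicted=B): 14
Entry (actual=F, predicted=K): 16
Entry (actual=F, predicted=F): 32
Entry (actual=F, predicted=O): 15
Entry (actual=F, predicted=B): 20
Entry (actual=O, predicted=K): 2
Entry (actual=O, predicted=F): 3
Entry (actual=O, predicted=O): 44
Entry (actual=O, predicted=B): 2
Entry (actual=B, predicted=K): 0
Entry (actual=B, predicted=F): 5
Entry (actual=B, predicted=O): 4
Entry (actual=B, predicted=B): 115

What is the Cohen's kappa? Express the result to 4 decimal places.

Observed agreement pₒ = trace/N = 246/358 = 0.68715
Expected agreement pₑ = Σ (rowᵢ·colᵢ)/N² = (100·73 + 83·52 + 51·82 + 124·151)/358² = 0.26936
κ = (pₒ − pₑ)/(1 − pₑ) = (0.68715 − 0.26936)/(1 − 0.26936) = 0.5718

0.5718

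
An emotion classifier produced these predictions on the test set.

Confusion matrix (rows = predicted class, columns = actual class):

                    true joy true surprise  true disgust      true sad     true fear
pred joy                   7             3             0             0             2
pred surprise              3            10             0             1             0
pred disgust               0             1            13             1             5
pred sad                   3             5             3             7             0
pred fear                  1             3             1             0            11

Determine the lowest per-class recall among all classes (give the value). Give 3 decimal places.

0.455

Per-class recall (TP/(TP+FN)):
  joy: TP=7, FN=3+0+3+1=7 → 7/14 = 0.5000
  surprise: TP=10, FN=3+1+5+3=12 → 10/22 = 0.4545
  disgust: TP=13, FN=0+0+3+1=4 → 13/17 = 0.7647
  sad: TP=7, FN=0+1+1+0=2 → 7/9 = 0.7778
  fear: TP=11, FN=2+0+5+0=7 → 11/18 = 0.6111
Lowest is class 'surprise' with recall = 0.455.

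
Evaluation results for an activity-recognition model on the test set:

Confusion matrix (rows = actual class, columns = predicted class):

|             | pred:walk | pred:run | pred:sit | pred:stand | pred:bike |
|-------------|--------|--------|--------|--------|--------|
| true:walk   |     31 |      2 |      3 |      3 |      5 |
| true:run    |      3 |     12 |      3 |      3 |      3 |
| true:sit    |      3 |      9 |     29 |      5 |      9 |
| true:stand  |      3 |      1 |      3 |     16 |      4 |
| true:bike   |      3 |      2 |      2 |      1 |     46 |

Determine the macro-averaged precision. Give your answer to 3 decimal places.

0.633

Per-class precision (TP/(TP+FP)):
  walk: TP=31, FP=3+3+3+3=12 → 31/43 = 0.7209
  run: TP=12, FP=2+9+1+2=14 → 12/26 = 0.4615
  sit: TP=29, FP=3+3+3+2=11 → 29/40 = 0.7250
  stand: TP=16, FP=3+3+5+1=12 → 16/28 = 0.5714
  bike: TP=46, FP=5+3+9+4=21 → 46/67 = 0.6866
Macro-precision = mean = (0.7209 + 0.4615 + 0.7250 + 0.5714 + 0.6866) / 5 = 0.633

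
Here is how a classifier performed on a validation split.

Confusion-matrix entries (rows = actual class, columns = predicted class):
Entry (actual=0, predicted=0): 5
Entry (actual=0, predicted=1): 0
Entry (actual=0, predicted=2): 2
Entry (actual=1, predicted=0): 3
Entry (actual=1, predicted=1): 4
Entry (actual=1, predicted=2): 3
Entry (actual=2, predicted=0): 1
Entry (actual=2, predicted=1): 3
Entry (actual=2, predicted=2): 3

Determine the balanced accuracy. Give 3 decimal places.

0.514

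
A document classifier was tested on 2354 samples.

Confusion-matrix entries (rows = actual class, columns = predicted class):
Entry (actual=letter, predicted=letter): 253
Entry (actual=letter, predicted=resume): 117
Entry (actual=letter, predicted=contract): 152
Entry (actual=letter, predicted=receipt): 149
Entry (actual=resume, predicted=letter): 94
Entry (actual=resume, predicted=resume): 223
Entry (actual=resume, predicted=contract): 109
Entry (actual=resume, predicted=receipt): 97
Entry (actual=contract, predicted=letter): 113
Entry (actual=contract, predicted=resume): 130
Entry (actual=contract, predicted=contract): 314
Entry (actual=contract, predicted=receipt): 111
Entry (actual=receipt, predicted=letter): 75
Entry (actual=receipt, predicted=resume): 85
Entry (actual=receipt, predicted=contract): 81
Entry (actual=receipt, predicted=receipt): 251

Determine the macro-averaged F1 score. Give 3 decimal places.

Per-class F1 score (2·TP/(2·TP+FP+FN)):
  letter: TP=253, FP=94+113+75=282, FN=117+152+149=418 → 506/1206 = 0.4196
  resume: TP=223, FP=117+130+85=332, FN=94+109+97=300 → 446/1078 = 0.4137
  contract: TP=314, FP=152+109+81=342, FN=113+130+111=354 → 628/1324 = 0.4743
  receipt: TP=251, FP=149+97+111=357, FN=75+85+81=241 → 502/1100 = 0.4564
Macro-F1 score = mean = (0.4196 + 0.4137 + 0.4743 + 0.4564) / 4 = 0.441

0.441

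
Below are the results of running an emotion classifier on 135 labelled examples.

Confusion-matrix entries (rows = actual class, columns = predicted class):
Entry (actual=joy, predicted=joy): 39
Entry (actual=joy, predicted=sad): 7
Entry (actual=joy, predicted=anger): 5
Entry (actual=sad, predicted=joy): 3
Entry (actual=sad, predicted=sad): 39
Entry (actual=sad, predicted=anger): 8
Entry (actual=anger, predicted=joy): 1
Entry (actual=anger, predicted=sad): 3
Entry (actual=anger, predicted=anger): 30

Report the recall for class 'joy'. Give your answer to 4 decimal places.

Take TP from the diagonal, FP from the rest of the 'joy' prediction marginal, FN from the rest of the 'joy' actual marginal.
recall = TP/(TP+FN).
joy: TP=39, FN=7+5=12 → 39/51 = 0.76471

0.7647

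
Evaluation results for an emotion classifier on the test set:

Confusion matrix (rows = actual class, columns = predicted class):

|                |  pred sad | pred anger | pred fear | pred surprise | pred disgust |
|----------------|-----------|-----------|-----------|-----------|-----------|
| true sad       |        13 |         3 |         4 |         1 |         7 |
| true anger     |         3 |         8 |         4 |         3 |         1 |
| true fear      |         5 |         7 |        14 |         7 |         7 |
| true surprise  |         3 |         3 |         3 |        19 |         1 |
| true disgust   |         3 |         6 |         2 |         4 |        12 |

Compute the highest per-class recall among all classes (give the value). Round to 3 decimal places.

Per-class recall (TP/(TP+FN)):
  sad: TP=13, FN=3+4+1+7=15 → 13/28 = 0.4643
  anger: TP=8, FN=3+4+3+1=11 → 8/19 = 0.4211
  fear: TP=14, FN=5+7+7+7=26 → 14/40 = 0.3500
  surprise: TP=19, FN=3+3+3+1=10 → 19/29 = 0.6552
  disgust: TP=12, FN=3+6+2+4=15 → 12/27 = 0.4444
Highest is class 'surprise' with recall = 0.655.

0.655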